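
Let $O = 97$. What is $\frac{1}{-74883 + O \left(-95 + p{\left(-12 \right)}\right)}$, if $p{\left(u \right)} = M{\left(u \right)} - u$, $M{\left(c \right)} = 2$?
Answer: $- \frac{1}{82740} \approx -1.2086 \cdot 10^{-5}$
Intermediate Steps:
$p{\left(u \right)} = 2 - u$
$\frac{1}{-74883 + O \left(-95 + p{\left(-12 \right)}\right)} = \frac{1}{-74883 + 97 \left(-95 + \left(2 - -12\right)\right)} = \frac{1}{-74883 + 97 \left(-95 + \left(2 + 12\right)\right)} = \frac{1}{-74883 + 97 \left(-95 + 14\right)} = \frac{1}{-74883 + 97 \left(-81\right)} = \frac{1}{-74883 - 7857} = \frac{1}{-82740} = - \frac{1}{82740}$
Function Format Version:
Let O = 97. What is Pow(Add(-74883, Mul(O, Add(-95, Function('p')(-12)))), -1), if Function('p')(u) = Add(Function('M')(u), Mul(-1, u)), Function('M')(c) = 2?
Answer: Rational(-1, 82740) ≈ -1.2086e-5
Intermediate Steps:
Function('p')(u) = Add(2, Mul(-1, u))
Pow(Add(-74883, Mul(O, Add(-95, Function('p')(-12)))), -1) = Pow(Add(-74883, Mul(97, Add(-95, Add(2, Mul(-1, -12))))), -1) = Pow(Add(-74883, Mul(97, Add(-95, Add(2, 12)))), -1) = Pow(Add(-74883, Mul(97, Add(-95, 14))), -1) = Pow(Add(-74883, Mul(97, -81)), -1) = Pow(Add(-74883, -7857), -1) = Pow(-82740, -1) = Rational(-1, 82740)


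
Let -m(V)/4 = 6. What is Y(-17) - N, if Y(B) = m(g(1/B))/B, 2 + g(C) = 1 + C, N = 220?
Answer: -3716/17 ≈ -218.59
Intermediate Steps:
g(C) = -1 + C (g(C) = -2 + (1 + C) = -1 + C)
m(V) = -24 (m(V) = -4*6 = -24)
Y(B) = -24/B
Y(-17) - N = -24/(-17) - 1*220 = -24*(-1/17) - 220 = 24/17 - 220 = -3716/17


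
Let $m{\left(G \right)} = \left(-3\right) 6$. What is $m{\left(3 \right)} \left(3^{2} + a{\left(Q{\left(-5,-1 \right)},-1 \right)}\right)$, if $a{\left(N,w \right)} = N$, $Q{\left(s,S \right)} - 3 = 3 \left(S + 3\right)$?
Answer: $-324$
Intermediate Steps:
$Q{\left(s,S \right)} = 12 + 3 S$ ($Q{\left(s,S \right)} = 3 + 3 \left(S + 3\right) = 3 + 3 \left(3 + S\right) = 3 + \left(9 + 3 S\right) = 12 + 3 S$)
$m{\left(G \right)} = -18$
$m{\left(3 \right)} \left(3^{2} + a{\left(Q{\left(-5,-1 \right)},-1 \right)}\right) = - 18 \left(3^{2} + \left(12 + 3 \left(-1\right)\right)\right) = - 18 \left(9 + \left(12 - 3\right)\right) = - 18 \left(9 + 9\right) = \left(-18\right) 18 = -324$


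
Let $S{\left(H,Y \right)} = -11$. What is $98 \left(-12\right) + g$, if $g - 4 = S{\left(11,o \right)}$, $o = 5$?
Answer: $-1183$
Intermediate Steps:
$g = -7$ ($g = 4 - 11 = -7$)
$98 \left(-12\right) + g = 98 \left(-12\right) - 7 = -1176 - 7 = -1183$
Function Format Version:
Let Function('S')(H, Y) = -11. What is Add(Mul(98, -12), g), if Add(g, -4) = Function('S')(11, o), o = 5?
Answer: -1183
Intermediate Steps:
g = -7 (g = Add(4, -11) = -7)
Add(Mul(98, -12), g) = Add(Mul(98, -12), -7) = Add(-1176, -7) = -1183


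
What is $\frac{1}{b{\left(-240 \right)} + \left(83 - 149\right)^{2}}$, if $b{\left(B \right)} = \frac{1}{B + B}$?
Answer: $\frac{480}{2090879} \approx 0.00022957$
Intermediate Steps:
$b{\left(B \right)} = \frac{1}{2 B}$
$\frac{1}{b{\left(-240 \right)} + \left(83 - 149\right)^{2}} = \frac{1}{\frac{1}{2 \left(-240\right)} + \left(83 - 149\right)^{2}} = \frac{1}{\frac{1}{2} \left(- \frac{1}{240}\right) + \left(-66\right)^{2}} = \frac{1}{- \frac{1}{480} + 4356} = \frac{1}{\frac{2090879}{480}} = \frac{480}{2090879}$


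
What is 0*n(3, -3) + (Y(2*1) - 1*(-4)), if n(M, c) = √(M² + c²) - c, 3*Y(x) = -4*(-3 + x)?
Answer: 16/3 ≈ 5.3333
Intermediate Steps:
Y(x) = 4 - 4*x/3 (Y(x) = (-4*(-3 + x))/3 = (12 - 4*x)/3 = 4 - 4*x/3)
0*n(3, -3) + (Y(2*1) - 1*(-4)) = 0*(√(3² + (-3)²) - 1*(-3)) + ((4 - 8/3) - 1*(-4)) = 0*(√(9 + 9) + 3) + ((4 - 4/3*2) + 4) = 0*(√18 + 3) + ((4 - 8/3) + 4) = 0*(3*√2 + 3) + (4/3 + 4) = 0*(3 + 3*√2) + 16/3 = 0 + 16/3 = 16/3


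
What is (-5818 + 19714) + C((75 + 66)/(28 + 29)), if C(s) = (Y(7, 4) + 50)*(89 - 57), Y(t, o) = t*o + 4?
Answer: 16520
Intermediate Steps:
Y(t, o) = 4 + o*t (Y(t, o) = o*t + 4 = 4 + o*t)
C(s) = 2624 (C(s) = ((4 + 4*7) + 50)*(89 - 57) = ((4 + 28) + 50)*32 = (32 + 50)*32 = 82*32 = 2624)
(-5818 + 19714) + C((75 + 66)/(28 + 29)) = (-5818 + 19714) + 2624 = 13896 + 2624 = 16520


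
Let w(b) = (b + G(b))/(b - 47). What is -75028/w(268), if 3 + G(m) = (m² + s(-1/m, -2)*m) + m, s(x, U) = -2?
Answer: -16581188/71821 ≈ -230.87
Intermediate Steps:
G(m) = -3 + m² - m (G(m) = -3 + ((m² - 2*m) + m) = -3 + (m² - m) = -3 + m² - m)
w(b) = (-3 + b²)/(-47 + b) (w(b) = (b + (-3 + b² - b))/(b - 47) = (-3 + b²)/(-47 + b))
-75028/w(268) = -75028*(-47 + 268)/(-3 + 268²) = -75028*221/(-3 + 71824) = -75028/((1/221)*71821) = -75028/71821/221 = -75028*221/71821 = -16581188/71821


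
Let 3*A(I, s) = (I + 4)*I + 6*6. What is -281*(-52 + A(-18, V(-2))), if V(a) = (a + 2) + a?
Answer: -12364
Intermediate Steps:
V(a) = 2 + 2*a (V(a) = (2 + a) + a = 2 + 2*a)
A(I, s) = 12 + I*(4 + I)/3 (A(I, s) = ((I + 4)*I + 6*6)/3 = ((4 + I)*I + 36)/3 = (I*(4 + I) + 36)/3 = (36 + I*(4 + I))/3 = 12 + I*(4 + I)/3)
-281*(-52 + A(-18, V(-2))) = -281*(-52 + (12 + (1/3)*(-18)**2 + (4/3)*(-18))) = -281*(-52 + (12 + (1/3)*324 - 24)) = -281*(-52 + (12 + 108 - 24)) = -281*(-52 + 96) = -281*44 = -12364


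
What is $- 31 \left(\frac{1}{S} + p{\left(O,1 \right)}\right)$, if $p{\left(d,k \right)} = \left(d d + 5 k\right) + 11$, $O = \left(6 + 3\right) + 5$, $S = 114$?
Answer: $- \frac{749239}{114} \approx -6572.3$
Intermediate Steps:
$O = 14$ ($O = 9 + 5 = 14$)
$p{\left(d,k \right)} = 11 + d^{2} + 5 k$ ($p{\left(d,k \right)} = \left(d^{2} + 5 k\right) + 11 = 11 + d^{2} + 5 k$)
$- 31 \left(\frac{1}{S} + p{\left(O,1 \right)}\right) = - 31 \left(\frac{1}{114} + \left(11 + 14^{2} + 5 \cdot 1\right)\right) = - 31 \left(\frac{1}{114} + \left(11 + 196 + 5\right)\right) = - 31 \left(\frac{1}{114} + 212\right) = \left(-31\right) \frac{24169}{114} = - \frac{749239}{114}$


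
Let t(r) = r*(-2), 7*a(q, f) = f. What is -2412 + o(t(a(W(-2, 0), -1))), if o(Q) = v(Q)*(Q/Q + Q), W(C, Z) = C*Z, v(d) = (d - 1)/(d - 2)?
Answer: -67521/28 ≈ -2411.5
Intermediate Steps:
v(d) = (-1 + d)/(-2 + d)
a(q, f) = f/7
t(r) = -2*r
o(Q) = (1 + Q)*(-1 + Q)/(-2 + Q) (o(Q) = ((-1 + Q)/(-2 + Q))*(Q/Q + Q) = ((-1 + Q)/(-2 + Q))*(1 + Q) = (1 + Q)*(-1 + Q)/(-2 + Q))
-2412 + o(t(a(W(-2, 0), -1))) = -2412 + (-1 + (-2*(-1)/7)**2)/(-2 - 2*(-1)/7) = -2412 + (-1 + (-2*(-1/7))**2)/(-2 - 2*(-1/7)) = -2412 + (-1 + (2/7)**2)/(-2 + 2/7) = -2412 + (-1 + 4/49)/(-12/7) = -2412 - 7/12*(-45/49) = -2412 + 15/28 = -67521/28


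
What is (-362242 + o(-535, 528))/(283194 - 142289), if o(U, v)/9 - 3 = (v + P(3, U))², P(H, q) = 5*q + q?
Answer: 64375901/140905 ≈ 456.87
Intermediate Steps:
P(H, q) = 6*q
o(U, v) = 27 + 9*(v + 6*U)²
(-362242 + o(-535, 528))/(283194 - 142289) = (-362242 + (27 + 9*(528 + 6*(-535))²))/(283194 - 142289) = (-362242 + (27 + 9*(528 - 3210)²))/140905 = (-362242 + (27 + 9*(-2682)²))*(1/140905) = (-362242 + (27 + 9*7193124))*(1/140905) = (-362242 + (27 + 64738116))*(1/140905) = (-362242 + 64738143)*(1/140905) = 64375901*(1/140905) = 64375901/140905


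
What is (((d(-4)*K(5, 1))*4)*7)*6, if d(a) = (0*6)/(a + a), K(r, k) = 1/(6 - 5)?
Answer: 0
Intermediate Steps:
K(r, k) = 1 (K(r, k) = 1/1 = 1)
d(a) = 0 (d(a) = 0/((2*a)) = 0*(1/(2*a)) = 0)
(((d(-4)*K(5, 1))*4)*7)*6 = (((0*1)*4)*7)*6 = ((0*4)*7)*6 = (0*7)*6 = 0*6 = 0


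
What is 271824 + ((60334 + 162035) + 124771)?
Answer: 618964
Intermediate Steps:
271824 + ((60334 + 162035) + 124771) = 271824 + (222369 + 124771) = 271824 + 347140 = 618964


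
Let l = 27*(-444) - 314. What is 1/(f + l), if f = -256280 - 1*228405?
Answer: -1/496987 ≈ -2.0121e-6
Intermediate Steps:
l = -12302 (l = -11988 - 314 = -12302)
f = -484685 (f = -256280 - 228405 = -484685)
1/(f + l) = 1/(-484685 - 12302) = 1/(-496987) = -1/496987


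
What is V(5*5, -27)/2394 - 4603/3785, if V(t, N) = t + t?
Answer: -5415166/4530645 ≈ -1.1952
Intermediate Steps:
V(t, N) = 2*t
V(5*5, -27)/2394 - 4603/3785 = (2*(5*5))/2394 - 4603/3785 = (2*25)*(1/2394) - 4603*1/3785 = 50*(1/2394) - 4603/3785 = 25/1197 - 4603/3785 = -5415166/4530645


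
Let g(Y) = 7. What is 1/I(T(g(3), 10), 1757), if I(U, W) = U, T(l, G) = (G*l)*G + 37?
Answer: 1/737 ≈ 0.0013569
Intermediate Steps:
T(l, G) = 37 + l*G² (T(l, G) = l*G² + 37 = 37 + l*G²)
1/I(T(g(3), 10), 1757) = 1/(37 + 7*10²) = 1/(37 + 7*100) = 1/(37 + 700) = 1/737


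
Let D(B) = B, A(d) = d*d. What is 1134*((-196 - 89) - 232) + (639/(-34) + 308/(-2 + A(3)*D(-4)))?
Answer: -378752965/646 ≈ -5.8631e+5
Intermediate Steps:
A(d) = d**2
1134*((-196 - 89) - 232) + (639/(-34) + 308/(-2 + A(3)*D(-4))) = 1134*((-196 - 89) - 232) + (639/(-34) + 308/(-2 + 3**2*(-4))) = 1134*(-285 - 232) + (639*(-1/34) + 308/(-2 + 9*(-4))) = 1134*(-517) + (-639/34 + 308/(-2 - 36)) = -586278 + (-639/34 + 308/(-38)) = -586278 + (-639/34 + 308*(-1/38)) = -586278 + (-639/34 - 154/19) = -586278 - 17377/646 = -378752965/646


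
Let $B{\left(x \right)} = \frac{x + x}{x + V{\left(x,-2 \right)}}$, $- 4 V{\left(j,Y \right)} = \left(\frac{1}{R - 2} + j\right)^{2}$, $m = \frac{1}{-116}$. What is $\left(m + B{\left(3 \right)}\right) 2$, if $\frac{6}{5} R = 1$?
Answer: $\frac{45351}{7018} \approx 6.4621$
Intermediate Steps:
$R = \frac{5}{6}$ ($R = \frac{5}{6} \cdot 1 = \frac{5}{6} \approx 0.83333$)
$m = - \frac{1}{116} \approx -0.0086207$
$V{\left(j,Y \right)} = - \frac{\left(- \frac{6}{7} + j\right)^{2}}{4}$ ($V{\left(j,Y \right)} = - \frac{\left(\frac{1}{\frac{5}{6} - 2} + j\right)^{2}}{4} = - \frac{\left(\frac{1}{- \frac{7}{6}} + j\right)^{2}}{4} = - \frac{\left(- \frac{6}{7} + j\right)^{2}}{4}$)
$B{\left(x \right)} = \frac{2 x}{x - \frac{\left(-6 + 7 x\right)^{2}}{196}}$ ($B{\left(x \right)} = \frac{x + x}{x - \frac{\left(-6 + 7 x\right)^{2}}{196}} = \frac{2 x}{x - \frac{\left(-6 + 7 x\right)^{2}}{196}}$)
$\left(m + B{\left(3 \right)}\right) 2 = \left(- \frac{1}{116} + 392 \cdot 3 \frac{1}{- \left(6 - 21\right)^{2} + 196 \cdot 3}\right) 2 = \left(- \frac{1}{116} + 392 \cdot 3 \frac{1}{- \left(6 - 21\right)^{2} + 588}\right) 2 = \left(- \frac{1}{116} + 392 \cdot 3 \frac{1}{- \left(-15\right)^{2} + 588}\right) 2 = \left(- \frac{1}{116} + 392 \cdot 3 \frac{1}{\left(-1\right) 225 + 588}\right) 2 = \left(- \frac{1}{116} + 392 \cdot 3 \frac{1}{-225 + 588}\right) 2 = \left(- \frac{1}{116} + 392 \cdot 3 \cdot \frac{1}{363}\right) 2 = \left(- \frac{1}{116} + \frac{392}{121}\right) 2 = \frac{45351}{14036} \cdot 2 = \frac{45351}{7018}$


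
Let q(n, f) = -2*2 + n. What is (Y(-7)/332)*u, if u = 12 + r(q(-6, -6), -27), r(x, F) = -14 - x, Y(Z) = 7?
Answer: 14/83 ≈ 0.16867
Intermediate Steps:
q(n, f) = -4 + n
u = 8 (u = 12 + (-14 - (-4 - 6)) = 12 + (-14 - 1*(-10)) = 12 + (-14 + 10) = 12 - 4 = 8)
(Y(-7)/332)*u = (7/332)*8 = 14/83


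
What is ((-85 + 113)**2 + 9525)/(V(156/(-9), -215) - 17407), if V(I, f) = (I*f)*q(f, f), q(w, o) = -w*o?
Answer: -2379/39757517 ≈ -5.9838e-5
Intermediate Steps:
q(w, o) = -o*w
V(I, f) = -I*f**3 (V(I, f) = (I*f)*(-f*f) = (I*f)*(-f**2) = -I*f**3)
((-85 + 113)**2 + 9525)/(V(156/(-9), -215) - 17407) = ((-85 + 113)**2 + 9525)/(-1*156/(-9)*(-215)**3 - 17407) = (28**2 + 9525)/(-1*156*(-1/9)*(-9938375) - 17407) = (784 + 9525)/(-1*(-52/3)*(-9938375) - 17407) = 10309/(-516795500/3 - 17407) = 10309/(-516847721/3) = 10309*(-3/516847721) = -2379/39757517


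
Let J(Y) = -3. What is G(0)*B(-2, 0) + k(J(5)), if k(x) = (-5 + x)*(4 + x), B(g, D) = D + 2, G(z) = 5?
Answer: 2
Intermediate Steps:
B(g, D) = 2 + D
G(0)*B(-2, 0) + k(J(5)) = 5*(2 + 0) + (-20 + (-3)**2 - 1*(-3)) = 5*2 + (-20 + 9 + 3) = 10 - 8 = 2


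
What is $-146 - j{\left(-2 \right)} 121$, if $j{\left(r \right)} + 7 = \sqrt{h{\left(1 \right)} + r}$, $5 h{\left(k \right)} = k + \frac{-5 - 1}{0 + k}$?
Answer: $701 - 121 i \sqrt{3} \approx 701.0 - 209.58 i$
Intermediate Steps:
$h{\left(k \right)} = - \frac{6}{5 k} + \frac{k}{5}$ ($h{\left(k \right)} = \frac{k + \frac{-5 - 1}{0 + k}}{5} = \frac{k - \frac{6}{k}}{5} = - \frac{6}{5 k} + \frac{k}{5}$)
$j{\left(r \right)} = -7 + \sqrt{-1 + r}$ ($j{\left(r \right)} = -7 + \sqrt{\frac{-6 + 1^{2}}{5 \cdot 1} + r} = -7 + \sqrt{\frac{1}{5} \cdot 1 \left(-6 + 1\right) + r} = -7 + \sqrt{\frac{1}{5} \cdot 1 \left(-5\right) + r} = -7 + \sqrt{-1 + r}$)
$-146 - j{\left(-2 \right)} 121 = -146 - \left(-7 + \sqrt{-1 - 2}\right) 121 = -146 - \left(-7 + \sqrt{-3}\right) 121 = -146 - \left(-7 + i \sqrt{3}\right) 121 = -146 - \left(-847 + 121 i \sqrt{3}\right) = -146 + \left(847 - 121 i \sqrt{3}\right) = 701 - 121 i \sqrt{3}$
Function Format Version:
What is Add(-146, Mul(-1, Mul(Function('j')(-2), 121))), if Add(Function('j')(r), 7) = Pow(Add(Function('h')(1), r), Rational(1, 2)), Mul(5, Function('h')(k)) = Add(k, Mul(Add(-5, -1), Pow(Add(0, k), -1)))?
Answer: Add(701, Mul(-121, I, Pow(3, Rational(1, 2)))) ≈ Add(701.00, Mul(-209.58, I))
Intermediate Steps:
Function('h')(k) = Add(Mul(Rational(-6, 5), Pow(k, -1)), Mul(Rational(1, 5), k)) (Function('h')(k) = Mul(Rational(1, 5), Add(k, Mul(Add(-5, -1), Pow(Add(0, k), -1)))) = Mul(Rational(1, 5), Add(k, Mul(-6, Pow(k, -1)))) = Add(Mul(Rational(-6, 5), Pow(k, -1)), Mul(Rational(1, 5), k)))
Function('j')(r) = Add(-7, Pow(Add(-1, r), Rational(1, 2))) (Function('j')(r) = Add(-7, Pow(Add(Mul(Rational(1, 5), Pow(1, -1), Add(-6, Pow(1, 2))), r), Rational(1, 2))) = Add(-7, Pow(Add(Mul(Rational(1, 5), 1, Add(-6, 1)), r), Rational(1, 2))) = Add(-7, Pow(Add(Mul(Rational(1, 5), 1, -5), r), Rational(1, 2))) = Add(-7, Pow(Add(-1, r), Rational(1, 2))))
Add(-146, Mul(-1, Mul(Function('j')(-2), 121))) = Add(-146, Mul(-1, Mul(Add(-7, Pow(Add(-1, -2), Rational(1, 2))), 121))) = Add(-146, Mul(-1, Mul(Add(-7, Pow(-3, Rational(1, 2))), 121))) = Add(-146, Mul(-1, Mul(Add(-7, Mul(I, Pow(3, Rational(1, 2)))), 121))) = Add(-146, Mul(-1, Add(-847, Mul(121, I, Pow(3, Rational(1, 2)))))) = Add(-146, Add(847, Mul(-121, I, Pow(3, Rational(1, 2))))) = Add(701, Mul(-121, I, Pow(3, Rational(1, 2))))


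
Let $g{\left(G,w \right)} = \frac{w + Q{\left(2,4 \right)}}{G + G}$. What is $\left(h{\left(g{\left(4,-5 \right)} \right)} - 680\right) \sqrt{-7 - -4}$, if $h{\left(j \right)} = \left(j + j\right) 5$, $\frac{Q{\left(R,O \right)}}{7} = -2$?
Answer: $- \frac{2815 i \sqrt{3}}{4} \approx - 1218.9 i$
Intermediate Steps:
$Q{\left(R,O \right)} = -14$ ($Q{\left(R,O \right)} = 7 \left(-2\right) = -14$)
$g{\left(G,w \right)} = \frac{-14 + w}{2 G}$ ($g{\left(G,w \right)} = \frac{w - 14}{G + G} = \frac{-14 + w}{2 G}$)
$h{\left(j \right)} = 10 j$ ($h{\left(j \right)} = 2 j 5 = 10 j$)
$\left(h{\left(g{\left(4,-5 \right)} \right)} - 680\right) \sqrt{-7 - -4} = \left(10 \frac{-14 - 5}{2 \cdot 4} - 680\right) \sqrt{-7 - -4} = \left(10 \cdot \frac{1}{2} \cdot \frac{1}{4} \left(-19\right) - 680\right) \sqrt{-7 + \left(2 + 2\right)} = \left(10 \left(- \frac{19}{8}\right) - 680\right) \sqrt{-7 + 4} = \left(- \frac{95}{4} - 680\right) \sqrt{-3} = - \frac{2815 i \sqrt{3}}{4}$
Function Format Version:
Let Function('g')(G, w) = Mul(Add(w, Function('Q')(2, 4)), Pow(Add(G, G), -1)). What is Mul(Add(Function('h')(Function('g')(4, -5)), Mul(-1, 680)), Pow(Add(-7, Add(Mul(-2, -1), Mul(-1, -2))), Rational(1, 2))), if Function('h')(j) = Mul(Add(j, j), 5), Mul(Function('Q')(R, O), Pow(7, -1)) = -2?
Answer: Mul(Rational(-2815, 4), I, Pow(3, Rational(1, 2))) ≈ Mul(-1218.9, I)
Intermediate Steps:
Function('Q')(R, O) = -14 (Function('Q')(R, O) = Mul(7, -2) = -14)
Function('g')(G, w) = Mul(Rational(1, 2), Pow(G, -1), Add(-14, w)) (Function('g')(G, w) = Mul(Add(w, -14), Pow(Add(G, G), -1)) = Mul(Add(-14, w), Pow(Mul(2, G), -1)) = Mul(Add(-14, w), Mul(Rational(1, 2), Pow(G, -1))) = Mul(Rational(1, 2), Pow(G, -1), Add(-14, w)))
Function('h')(j) = Mul(10, j) (Function('h')(j) = Mul(Mul(2, j), 5) = Mul(10, j))
Mul(Add(Function('h')(Function('g')(4, -5)), Mul(-1, 680)), Pow(Add(-7, Add(Mul(-2, -1), Mul(-1, -2))), Rational(1, 2))) = Mul(Add(Mul(10, Mul(Rational(1, 2), Pow(4, -1), Add(-14, -5))), Mul(-1, 680)), Pow(Add(-7, Add(Mul(-2, -1), Mul(-1, -2))), Rational(1, 2))) = Mul(Add(Mul(10, Mul(Rational(1, 2), Rational(1, 4), -19)), -680), Pow(Add(-7, Add(2, 2)), Rational(1, 2))) = Mul(Add(Mul(10, Rational(-19, 8)), -680), Pow(Add(-7, 4), Rational(1, 2))) = Mul(Add(Rational(-95, 4), -680), Pow(-3, Rational(1, 2))) = Mul(Rational(-2815, 4), Mul(I, Pow(3, Rational(1, 2)))) = Mul(Rational(-2815, 4), I, Pow(3, Rational(1, 2)))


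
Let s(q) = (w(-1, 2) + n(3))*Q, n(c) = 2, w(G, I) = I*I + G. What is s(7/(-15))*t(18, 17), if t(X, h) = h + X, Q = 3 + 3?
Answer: 1050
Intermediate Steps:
w(G, I) = G + I**2 (w(G, I) = I**2 + G = G + I**2)
Q = 6
t(X, h) = X + h
s(q) = 30 (s(q) = ((-1 + 2**2) + 2)*6 = ((-1 + 4) + 2)*6 = (3 + 2)*6 = 5*6 = 30)
s(7/(-15))*t(18, 17) = 30*(18 + 17) = 30*35 = 1050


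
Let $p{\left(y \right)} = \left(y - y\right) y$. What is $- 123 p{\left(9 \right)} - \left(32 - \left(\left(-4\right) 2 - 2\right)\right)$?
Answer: $-42$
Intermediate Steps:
$p{\left(y \right)} = 0$ ($p{\left(y \right)} = 0 y = 0$)
$- 123 p{\left(9 \right)} - \left(32 - \left(\left(-4\right) 2 - 2\right)\right) = \left(-123\right) 0 - \left(32 - \left(\left(-4\right) 2 - 2\right)\right) = 0 - \left(32 - \left(-8 - 2\right)\right) = 0 - \left(32 - -10\right) = 0 - 42 = -42$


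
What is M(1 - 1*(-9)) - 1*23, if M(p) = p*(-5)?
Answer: -73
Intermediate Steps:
M(p) = -5*p
M(1 - 1*(-9)) - 1*23 = -5*(1 - 1*(-9)) - 1*23 = -5*(1 + 9) - 23 = -5*10 - 23 = -50 - 23 = -73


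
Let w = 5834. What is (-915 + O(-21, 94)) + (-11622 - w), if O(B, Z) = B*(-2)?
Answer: -18329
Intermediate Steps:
O(B, Z) = -2*B
(-915 + O(-21, 94)) + (-11622 - w) = (-915 - 2*(-21)) + (-11622 - 1*5834) = (-915 + 42) + (-11622 - 5834) = -873 - 17456 = -18329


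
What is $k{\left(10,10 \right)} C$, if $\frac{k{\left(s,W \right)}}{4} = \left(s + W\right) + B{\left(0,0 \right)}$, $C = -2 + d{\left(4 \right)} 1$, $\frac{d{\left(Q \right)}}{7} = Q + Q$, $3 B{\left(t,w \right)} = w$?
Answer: $4320$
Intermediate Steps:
$B{\left(t,w \right)} = \frac{w}{3}$
$d{\left(Q \right)} = 14 Q$ ($d{\left(Q \right)} = 7 \left(Q + Q\right) = 7 \cdot 2 Q = 14 Q$)
$C = 54$ ($C = -2 + 14 \cdot 4 \cdot 1 = -2 + 56 \cdot 1 = -2 + 56 = 54$)
$k{\left(s,W \right)} = 4 W + 4 s$ ($k{\left(s,W \right)} = 4 \left(\left(s + W\right) + \frac{1}{3} \cdot 0\right) = 4 \left(\left(W + s\right) + 0\right) = 4 \left(W + s\right) = 4 W + 4 s$)
$k{\left(10,10 \right)} C = \left(4 \cdot 10 + 4 \cdot 10\right) 54 = \left(40 + 40\right) 54 = 80 \cdot 54 = 4320$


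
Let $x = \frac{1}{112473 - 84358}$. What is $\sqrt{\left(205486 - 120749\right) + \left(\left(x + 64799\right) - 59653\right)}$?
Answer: $\frac{\sqrt{71048307250790}}{28115} \approx 299.8$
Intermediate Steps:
$x = \frac{1}{28115} \approx 3.5568 \cdot 10^{-5}$
$\sqrt{\left(205486 - 120749\right) + \left(\left(x + 64799\right) - 59653\right)} = \sqrt{\left(205486 - 120749\right) + \left(\left(\frac{1}{28115} + 64799\right) - 59653\right)} = \sqrt{\left(205486 - 120749\right) + \left(\frac{1821823886}{28115} - 59653\right)} = \sqrt{84737 + \frac{144679791}{28115}} = \sqrt{\frac{2527060546}{28115}} = \frac{\sqrt{71048307250790}}{28115}$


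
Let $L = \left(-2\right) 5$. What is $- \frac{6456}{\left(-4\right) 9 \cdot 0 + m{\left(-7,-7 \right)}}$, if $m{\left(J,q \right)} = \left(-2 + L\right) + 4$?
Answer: $807$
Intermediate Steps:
$L = -10$
$m{\left(J,q \right)} = -8$ ($m{\left(J,q \right)} = \left(-2 - 10\right) + 4 = -12 + 4 = -8$)
$- \frac{6456}{\left(-4\right) 9 \cdot 0 + m{\left(-7,-7 \right)}} = - \frac{6456}{\left(-4\right) 9 \cdot 0 - 8} = - \frac{6456}{\left(-36\right) 0 - 8} = - \frac{6456}{0 - 8} = - \frac{6456}{-8} = \left(-6456\right) \left(- \frac{1}{8}\right) = 807$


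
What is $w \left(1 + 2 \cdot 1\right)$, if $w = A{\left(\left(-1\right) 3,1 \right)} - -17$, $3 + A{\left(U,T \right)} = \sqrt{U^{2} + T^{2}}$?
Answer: $42 + 3 \sqrt{10} \approx 51.487$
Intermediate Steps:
$A{\left(U,T \right)} = -3 + \sqrt{T^{2} + U^{2}}$ ($A{\left(U,T \right)} = -3 + \sqrt{U^{2} + T^{2}} = -3 + \sqrt{T^{2} + U^{2}}$)
$w = 14 + \sqrt{10}$ ($w = \left(-3 + \sqrt{1^{2} + \left(\left(-1\right) 3\right)^{2}}\right) - -17 = \left(-3 + \sqrt{1 + \left(-3\right)^{2}}\right) + 17 = \left(-3 + \sqrt{1 + 9}\right) + 17 = \left(-3 + \sqrt{10}\right) + 17 = 14 + \sqrt{10} \approx 17.162$)
$w \left(1 + 2 \cdot 1\right) = \left(14 + \sqrt{10}\right) \left(1 + 2 \cdot 1\right) = \left(14 + \sqrt{10}\right) \left(1 + 2\right) = \left(14 + \sqrt{10}\right) 3 = 42 + 3 \sqrt{10}$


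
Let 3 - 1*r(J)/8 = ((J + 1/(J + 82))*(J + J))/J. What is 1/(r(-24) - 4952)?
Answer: -29/131784 ≈ -0.00022006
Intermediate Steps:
r(J) = 24 - 16*J - 16/(82 + J) (r(J) = 24 - 8*(J + 1/(J + 82))*(J + J)/J = 24 - 8*(J + 1/(82 + J))*(2*J)/J = 24 - 8*2*J*(J + 1/(82 + J))/J = 24 - 8*(2*J + 2/(82 + J)) = 24 + (-16*J - 16/(82 + J)) = 24 - 16*J - 16/(82 + J))
1/(r(-24) - 4952) = 1/(8*(244 - 161*(-24) - 2*(-24)²)/(82 - 24) - 4952) = 1/(8*(244 + 3864 - 2*576)/58 - 4952) = 1/(8*(1/58)*(244 + 3864 - 1152) - 4952) = 1/(8*(1/58)*2956 - 4952) = 1/(11824/29 - 4952) = 1/(-131784/29) = -29/131784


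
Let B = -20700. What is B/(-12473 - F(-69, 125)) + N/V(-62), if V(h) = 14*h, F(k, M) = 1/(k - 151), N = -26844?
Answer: 19403597949/595460803 ≈ 32.586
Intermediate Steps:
F(k, M) = 1/(-151 + k)
B/(-12473 - F(-69, 125)) + N/V(-62) = -20700/(-12473 - 1/(-151 - 69)) - 26844/(14*(-62)) = -20700/(-12473 - 1/(-220)) - 26844/(-868) = -20700/(-12473 - 1*(-1/220)) - 26844*(-1/868) = -20700/(-12473 + 1/220) + 6711/217 = -20700/(-2744059/220) + 6711/217 = -20700*(-220/2744059) + 6711/217 = 4554000/2744059 + 6711/217 = 19403597949/595460803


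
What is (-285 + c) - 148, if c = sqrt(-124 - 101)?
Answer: -433 + 15*I ≈ -433.0 + 15.0*I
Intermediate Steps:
c = 15*I (c = sqrt(-225) = 15*I ≈ 15.0*I)
(-285 + c) - 148 = (-285 + 15*I) - 148 = -433 + 15*I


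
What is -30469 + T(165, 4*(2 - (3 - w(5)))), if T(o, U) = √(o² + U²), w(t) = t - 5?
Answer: -30469 + √27241 ≈ -30304.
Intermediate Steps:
w(t) = -5 + t
T(o, U) = √(U² + o²)
-30469 + T(165, 4*(2 - (3 - w(5)))) = -30469 + √((4*(2 - (3 - (-5 + 5))))² + 165²) = -30469 + √((4*(2 - (3 - 1*0)))² + 27225) = -30469 + √((4*(2 - (3 + 0)))² + 27225) = -30469 + √((4*(2 - 1*3))² + 27225) = -30469 + √((4*(2 - 3))² + 27225) = -30469 + √((4*(-1))² + 27225) = -30469 + √((-4)² + 27225) = -30469 + √(16 + 27225) = -30469 + √27241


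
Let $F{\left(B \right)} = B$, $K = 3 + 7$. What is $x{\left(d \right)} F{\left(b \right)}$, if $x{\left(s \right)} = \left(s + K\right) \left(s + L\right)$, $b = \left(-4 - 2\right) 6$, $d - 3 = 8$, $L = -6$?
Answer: $-3780$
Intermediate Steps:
$d = 11$ ($d = 3 + 8 = 11$)
$K = 10$
$b = -36$ ($b = \left(-6\right) 6 = -36$)
$x{\left(s \right)} = \left(-6 + s\right) \left(10 + s\right)$ ($x{\left(s \right)} = \left(s + 10\right) \left(s - 6\right) = \left(10 + s\right) \left(-6 + s\right) = \left(-6 + s\right) \left(10 + s\right)$)
$x{\left(d \right)} F{\left(b \right)} = \left(-60 + 11^{2} + 4 \cdot 11\right) \left(-36\right) = \left(-60 + 121 + 44\right) \left(-36\right) = 105 \left(-36\right) = -3780$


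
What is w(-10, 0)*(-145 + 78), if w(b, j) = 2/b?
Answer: 67/5 ≈ 13.400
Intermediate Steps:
w(-10, 0)*(-145 + 78) = (2/(-10))*(-145 + 78) = (2*(-⅒))*(-67) = -⅕*(-67) = 67/5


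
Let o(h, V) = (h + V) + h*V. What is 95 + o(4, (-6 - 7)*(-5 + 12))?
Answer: -356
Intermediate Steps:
o(h, V) = V + h + V*h (o(h, V) = (V + h) + V*h = V + h + V*h)
95 + o(4, (-6 - 7)*(-5 + 12)) = 95 + ((-6 - 7)*(-5 + 12) + 4 + ((-6 - 7)*(-5 + 12))*4) = 95 + (-13*7 + 4 - 13*7*4) = 95 + (-91 + 4 - 91*4) = 95 + (-91 + 4 - 364) = 95 - 451 = -356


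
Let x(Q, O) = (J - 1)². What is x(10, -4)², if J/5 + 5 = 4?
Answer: 1296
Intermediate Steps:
J = -5 (J = -25 + 5*4 = -25 + 20 = -5)
x(Q, O) = 36 (x(Q, O) = (-5 - 1)² = (-6)² = 36)
x(10, -4)² = 36² = 1296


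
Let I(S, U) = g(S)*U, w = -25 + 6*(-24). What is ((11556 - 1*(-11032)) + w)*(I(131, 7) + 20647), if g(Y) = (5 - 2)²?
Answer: 464297490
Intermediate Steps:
g(Y) = 9 (g(Y) = 3² = 9)
w = -169 (w = -25 - 144 = -169)
I(S, U) = 9*U
((11556 - 1*(-11032)) + w)*(I(131, 7) + 20647) = ((11556 - 1*(-11032)) - 169)*(9*7 + 20647) = ((11556 + 11032) - 169)*(63 + 20647) = (22588 - 169)*20710 = 22419*20710 = 464297490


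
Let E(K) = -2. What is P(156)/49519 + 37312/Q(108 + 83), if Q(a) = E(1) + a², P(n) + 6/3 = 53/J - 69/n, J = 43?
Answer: 4131253271313/4039118451836 ≈ 1.0228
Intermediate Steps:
P(n) = -33/43 - 69/n (P(n) = -2 + (53/43 - 69/n) = -33/43 - 69/n)
Q(a) = -2 + a²
P(156)/49519 + 37312/Q(108 + 83) = (-33/43 - 69/156)/49519 + 37312/(-2 + (108 + 83)²) = (-33/43 - 69*1/156)*(1/49519) + 37312/(-2 + 191²) = (-33/43 - 23/52)*(1/49519) + 37312/(-2 + 36481) = -2705/2236*1/49519 + 37312/36479 = -2705/110724484 + 37312*(1/36479) = -2705/110724484 + 37312/36479 = 4131253271313/4039118451836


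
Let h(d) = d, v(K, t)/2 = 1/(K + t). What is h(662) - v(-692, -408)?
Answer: 364101/550 ≈ 662.00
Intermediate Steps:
v(K, t) = 2/(K + t)
h(662) - v(-692, -408) = 662 - 2/(-692 - 408) = 662 - 2/(-1100) = 662 - 2*(-1)/1100 = 662 - 1*(-1/550) = 662 + 1/550 = 364101/550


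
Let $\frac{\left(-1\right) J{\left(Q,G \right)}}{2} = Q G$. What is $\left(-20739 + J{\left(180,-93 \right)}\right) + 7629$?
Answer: $20370$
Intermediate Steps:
$J{\left(Q,G \right)} = - 2 G Q$ ($J{\left(Q,G \right)} = - 2 Q G = - 2 G Q$)
$\left(-20739 + J{\left(180,-93 \right)}\right) + 7629 = \left(-20739 - \left(-186\right) 180\right) + 7629 = \left(-20739 + 33480\right) + 7629 = 12741 + 7629 = 20370$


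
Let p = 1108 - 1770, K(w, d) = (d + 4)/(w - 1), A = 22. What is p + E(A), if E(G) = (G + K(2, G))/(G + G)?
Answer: -7270/11 ≈ -660.91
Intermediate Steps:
K(w, d) = (4 + d)/(-1 + w)
E(G) = (4 + 2*G)/(2*G) (E(G) = (G + (4 + G)/(-1 + 2))/(G + G) = (G + (4 + G)/1)/((2*G)) = (G + 1*(4 + G))*(1/(2*G)) = (G + (4 + G))*(1/(2*G)) = (4 + 2*G)*(1/(2*G)) = (4 + 2*G)/(2*G))
p = -662
p + E(A) = -662 + (2 + 22)/22 = -662 + (1/22)*24 = -662 + 12/11 = -7270/11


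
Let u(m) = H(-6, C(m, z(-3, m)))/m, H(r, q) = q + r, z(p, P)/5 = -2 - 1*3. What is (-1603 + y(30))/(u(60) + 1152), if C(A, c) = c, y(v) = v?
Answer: -94380/69089 ≈ -1.3661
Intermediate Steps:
z(p, P) = -25 (z(p, P) = 5*(-2 - 1*3) = 5*(-2 - 3) = 5*(-5) = -25)
u(m) = -31/m (u(m) = (-25 - 6)/m = -31/m)
(-1603 + y(30))/(u(60) + 1152) = (-1603 + 30)/(-31/60 + 1152) = -1573/(-31*1/60 + 1152) = -1573/(-31/60 + 1152) = -1573/69089/60 = -1573*60/69089 = -94380/69089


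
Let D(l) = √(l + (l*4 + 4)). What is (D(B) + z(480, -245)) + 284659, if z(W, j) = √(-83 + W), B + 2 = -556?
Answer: 284659 + √397 + I*√2786 ≈ 2.8468e+5 + 52.783*I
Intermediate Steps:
B = -558 (B = -2 - 556 = -558)
D(l) = √(4 + 5*l) (D(l) = √(l + (4*l + 4)) = √(l + (4 + 4*l)) = √(4 + 5*l))
(D(B) + z(480, -245)) + 284659 = (√(4 + 5*(-558)) + √(-83 + 480)) + 284659 = (√(4 - 2790) + √397) + 284659 = (√(-2786) + √397) + 284659 = (I*√2786 + √397) + 284659 = (√397 + I*√2786) + 284659 = 284659 + √397 + I*√2786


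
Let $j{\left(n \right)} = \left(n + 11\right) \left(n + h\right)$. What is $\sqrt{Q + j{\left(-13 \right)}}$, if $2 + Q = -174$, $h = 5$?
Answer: $4 i \sqrt{10} \approx 12.649 i$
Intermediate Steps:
$j{\left(n \right)} = \left(5 + n\right) \left(11 + n\right)$ ($j{\left(n \right)} = \left(n + 11\right) \left(n + 5\right) = \left(11 + n\right) \left(5 + n\right) = \left(5 + n\right) \left(11 + n\right)$)
$Q = -176$ ($Q = -2 - 174 = -176$)
$\sqrt{Q + j{\left(-13 \right)}} = \sqrt{-176 + \left(55 + \left(-13\right)^{2} + 16 \left(-13\right)\right)} = \sqrt{-176 + \left(55 + 169 - 208\right)} = \sqrt{-176 + 16} = \sqrt{-160} = 4 i \sqrt{10}$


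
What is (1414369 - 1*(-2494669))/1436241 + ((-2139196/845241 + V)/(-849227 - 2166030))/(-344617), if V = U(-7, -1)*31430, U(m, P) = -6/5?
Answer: 1144432595262787003652890/420482235520412392599363 ≈ 2.7217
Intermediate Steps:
U(m, P) = -6/5 (U(m, P) = -6*⅕ = -6/5)
V = -37716 (V = -6/5*31430 = -37716)
(1414369 - 1*(-2494669))/1436241 + ((-2139196/845241 + V)/(-849227 - 2166030))/(-344617) = (1414369 - 1*(-2494669))/1436241 + ((-2139196/845241 - 37716)/(-849227 - 2166030))/(-344617) = (1414369 + 2494669)*(1/1436241) + ((-2139196*1/845241 - 37716)/(-3015257))*(-1/344617) = 3909038*(1/1436241) + ((-2139196/845241 - 37716)*(-1/3015257))*(-1/344617) = 3909038/1436241 - 31881248752/845241*(-1/3015257)*(-1/344617) = 3909038/1436241 + (31881248752/2548618841937)*(-1/344617) = 3909038/1436241 - 31881248752/878297379451803129 = 1144432595262787003652890/420482235520412392599363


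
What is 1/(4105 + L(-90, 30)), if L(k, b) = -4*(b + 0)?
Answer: 1/3985 ≈ 0.00025094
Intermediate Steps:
L(k, b) = -4*b
1/(4105 + L(-90, 30)) = 1/(4105 - 4*30) = 1/(4105 - 120) = 1/3985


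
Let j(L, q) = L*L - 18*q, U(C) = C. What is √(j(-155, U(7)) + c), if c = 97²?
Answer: 2*√8327 ≈ 182.50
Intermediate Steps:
j(L, q) = L² - 18*q
c = 9409
√(j(-155, U(7)) + c) = √(((-155)² - 18*7) + 9409) = √((24025 - 126) + 9409) = √(23899 + 9409) = √33308 = 2*√8327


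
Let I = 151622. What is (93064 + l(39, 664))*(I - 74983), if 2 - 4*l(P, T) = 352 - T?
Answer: 14276696115/2 ≈ 7.1383e+9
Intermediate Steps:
l(P, T) = -175/2 + T/4 (l(P, T) = 1/2 - (352 - T)/4 = 1/2 + (-88 + T/4) = -175/2 + T/4)
(93064 + l(39, 664))*(I - 74983) = (93064 + (-175/2 + (1/4)*664))*(151622 - 74983) = (93064 + (-175/2 + 166))*76639 = (93064 + 157/2)*76639 = (186285/2)*76639 = 14276696115/2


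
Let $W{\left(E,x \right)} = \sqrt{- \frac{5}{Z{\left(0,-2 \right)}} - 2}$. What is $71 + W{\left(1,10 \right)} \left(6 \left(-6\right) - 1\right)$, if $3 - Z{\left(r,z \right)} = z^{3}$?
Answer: $71 - \frac{111 i \sqrt{33}}{11} \approx 71.0 - 57.968 i$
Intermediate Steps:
$Z{\left(r,z \right)} = 3 - z^{3}$
$W{\left(E,x \right)} = \frac{3 i \sqrt{33}}{11}$ ($W{\left(E,x \right)} = \sqrt{- \frac{5}{3 - \left(-2\right)^{3}} - 2} = \sqrt{- \frac{5}{3 - -8} - 2} = \sqrt{- \frac{5}{3 + 8} - 2} = \sqrt{- \frac{5}{11} - 2} = \sqrt{- \frac{27}{11}} = \frac{3 i \sqrt{33}}{11}$)
$71 + W{\left(1,10 \right)} \left(6 \left(-6\right) - 1\right) = 71 + \frac{3 i \sqrt{33}}{11} \left(6 \left(-6\right) - 1\right) = 71 + \frac{3 i \sqrt{33}}{11} \left(-36 - 1\right) = 71 + \frac{3 i \sqrt{33}}{11} \left(-37\right) = 71 - \frac{111 i \sqrt{33}}{11}$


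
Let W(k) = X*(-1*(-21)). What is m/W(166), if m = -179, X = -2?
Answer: 179/42 ≈ 4.2619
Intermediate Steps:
W(k) = -42 (W(k) = -(-2)*(-21) = -2*21 = -42)
m/W(166) = -179/(-42) = -179*(-1/42) = 179/42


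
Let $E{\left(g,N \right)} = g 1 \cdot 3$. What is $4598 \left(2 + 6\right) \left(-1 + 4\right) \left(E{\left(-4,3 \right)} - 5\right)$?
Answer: $-1875984$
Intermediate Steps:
$E{\left(g,N \right)} = 3 g$ ($E{\left(g,N \right)} = g 3 = 3 g$)
$4598 \left(2 + 6\right) \left(-1 + 4\right) \left(E{\left(-4,3 \right)} - 5\right) = 4598 \left(2 + 6\right) \left(-1 + 4\right) \left(3 \left(-4\right) - 5\right) = 4598 \cdot 8 \cdot 3 \left(-12 - 5\right) = 4598 \cdot 24 \left(-17\right) = 4598 \left(-408\right) = -1875984$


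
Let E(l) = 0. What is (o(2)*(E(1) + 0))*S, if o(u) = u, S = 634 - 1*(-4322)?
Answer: 0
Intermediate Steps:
S = 4956 (S = 634 + 4322 = 4956)
(o(2)*(E(1) + 0))*S = (2*(0 + 0))*4956 = (2*0)*4956 = 0*4956 = 0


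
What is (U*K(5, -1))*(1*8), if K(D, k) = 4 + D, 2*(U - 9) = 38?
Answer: 2016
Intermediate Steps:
U = 28 (U = 9 + (½)*38 = 9 + 19 = 28)
(U*K(5, -1))*(1*8) = (28*(4 + 5))*(1*8) = (28*9)*8 = 252*8 = 2016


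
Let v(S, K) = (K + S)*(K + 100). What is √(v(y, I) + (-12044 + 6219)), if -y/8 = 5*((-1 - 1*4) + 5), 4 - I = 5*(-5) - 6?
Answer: 10*I*√11 ≈ 33.166*I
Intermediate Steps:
I = 35 (I = 4 - (5*(-5) - 6) = 4 - (-25 - 6) = 4 - 1*(-31) = 4 + 31 = 35)
y = 0 (y = -40*((-1 - 1*4) + 5) = -40*((-1 - 4) + 5) = -40*(-5 + 5) = -40*0 = -8*0 = 0)
v(S, K) = (100 + K)*(K + S) (v(S, K) = (K + S)*(100 + K) = (100 + K)*(K + S))
√(v(y, I) + (-12044 + 6219)) = √((35² + 100*35 + 100*0 + 35*0) + (-12044 + 6219)) = √((1225 + 3500 + 0 + 0) - 5825) = √(4725 - 5825) = √(-1100) = 10*I*√11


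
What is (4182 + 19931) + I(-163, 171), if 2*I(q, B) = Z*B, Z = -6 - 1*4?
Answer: 23258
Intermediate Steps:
Z = -10 (Z = -6 - 4 = -10)
I(q, B) = -5*B (I(q, B) = (-10*B)/2 = -5*B)
(4182 + 19931) + I(-163, 171) = (4182 + 19931) - 5*171 = 24113 - 855 = 23258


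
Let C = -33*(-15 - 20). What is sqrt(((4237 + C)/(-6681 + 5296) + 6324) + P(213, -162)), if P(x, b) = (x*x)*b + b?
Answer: 4*I*sqrt(880419704345)/1385 ≈ 2709.9*I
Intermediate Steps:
C = 1155 (C = -33*(-35) = 1155)
P(x, b) = b + b*x**2 (P(x, b) = x**2*b + b = b*x**2 + b = b + b*x**2)
sqrt(((4237 + C)/(-6681 + 5296) + 6324) + P(213, -162)) = sqrt(((4237 + 1155)/(-6681 + 5296) + 6324) - 162*(1 + 213**2)) = sqrt((5392/(-1385) + 6324) - 162*(1 + 45369)) = sqrt((5392*(-1/1385) + 6324) - 162*45370) = sqrt((-5392/1385 + 6324) - 7349940) = sqrt(8753348/1385 - 7349940) = sqrt(-10170913552/1385) = 4*I*sqrt(880419704345)/1385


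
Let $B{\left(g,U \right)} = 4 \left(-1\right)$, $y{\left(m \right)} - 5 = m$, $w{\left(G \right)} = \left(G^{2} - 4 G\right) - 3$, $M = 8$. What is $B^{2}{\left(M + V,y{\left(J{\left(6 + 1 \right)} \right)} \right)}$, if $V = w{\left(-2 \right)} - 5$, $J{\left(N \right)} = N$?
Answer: $16$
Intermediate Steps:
$w{\left(G \right)} = -3 + G^{2} - 4 G$
$V = 4$ ($V = \left(-3 + \left(-2\right)^{2} - -8\right) - 5 = \left(-3 + 4 + 8\right) - 5 = 9 - 5 = 4$)
$y{\left(m \right)} = 5 + m$
$B{\left(g,U \right)} = -4$
$B^{2}{\left(M + V,y{\left(J{\left(6 + 1 \right)} \right)} \right)} = \left(-4\right)^{2} = 16$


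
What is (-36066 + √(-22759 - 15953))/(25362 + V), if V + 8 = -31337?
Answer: 36066/5983 - 2*I*√9678/5983 ≈ 6.0281 - 0.032885*I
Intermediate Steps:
V = -31345 (V = -8 - 31337 = -31345)
(-36066 + √(-22759 - 15953))/(25362 + V) = (-36066 + √(-22759 - 15953))/(25362 - 31345) = (-36066 + √(-38712))/(-5983) = (-36066 + 2*I*√9678)*(-1/5983) = 36066/5983 - 2*I*√9678/5983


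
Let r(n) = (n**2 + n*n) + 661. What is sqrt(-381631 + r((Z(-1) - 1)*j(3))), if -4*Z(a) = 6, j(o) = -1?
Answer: I*sqrt(1523830)/2 ≈ 617.22*I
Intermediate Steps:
Z(a) = -3/2 (Z(a) = -1/4*6 = -3/2)
r(n) = 661 + 2*n**2 (r(n) = (n**2 + n**2) + 661 = 2*n**2 + 661 = 661 + 2*n**2)
sqrt(-381631 + r((Z(-1) - 1)*j(3))) = sqrt(-381631 + (661 + 2*((-3/2 - 1)*(-1))**2)) = sqrt(-381631 + (661 + 2*(-5/2*(-1))**2)) = sqrt(-381631 + (661 + 2*(5/2)**2)) = sqrt(-381631 + (661 + 2*(25/4))) = sqrt(-381631 + (661 + 25/2)) = sqrt(-381631 + 1347/2) = sqrt(-761915/2) = I*sqrt(1523830)/2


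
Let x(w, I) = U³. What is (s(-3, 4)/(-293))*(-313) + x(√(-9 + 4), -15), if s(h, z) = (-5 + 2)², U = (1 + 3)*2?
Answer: 152833/293 ≈ 521.61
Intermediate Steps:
U = 8 (U = 4*2 = 8)
s(h, z) = 9 (s(h, z) = (-3)² = 9)
x(w, I) = 512 (x(w, I) = 8³ = 512)
(s(-3, 4)/(-293))*(-313) + x(√(-9 + 4), -15) = (9/(-293))*(-313) + 512 = (9*(-1/293))*(-313) + 512 = -9/293*(-313) + 512 = 2817/293 + 512 = 152833/293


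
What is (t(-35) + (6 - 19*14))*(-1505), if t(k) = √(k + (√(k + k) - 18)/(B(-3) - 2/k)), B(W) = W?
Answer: 391300 - 1505*√(-306425 - 3605*I*√70)/103 ≈ 3.909e+5 + 8098.1*I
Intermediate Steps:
t(k) = √(k + (-18 + √2*√k)/(-3 - 2/k)) (t(k) = √(k + (√(k + k) - 18)/(-3 - 2/k)) = √(k + (√(2*k) - 18)/(-3 - 2/k)) = √(k + (√2*√k - 18)/(-3 - 2/k)) = √(k + (-18 + √2*√k)/(-3 - 2/k)))
(t(-35) + (6 - 19*14))*(-1505) = (√((3*(-35)² + 20*(-35) - √2*(-35)^(3/2))/(2 + 3*(-35))) + (6 - 19*14))*(-1505) = (√((3*1225 - 700 - √2*(-35*I*√35))/(2 - 105)) + (6 - 266))*(-1505) = (√((3675 - 700 + 35*I*√70)/(-103)) - 260)*(-1505) = (√(-(2975 + 35*I*√70)/103) - 260)*(-1505) = (√(-2975/103 - 35*I*√70/103) - 260)*(-1505) = (-260 + √(-2975/103 - 35*I*√70/103))*(-1505) = 391300 - 1505*√(-2975/103 - 35*I*√70/103)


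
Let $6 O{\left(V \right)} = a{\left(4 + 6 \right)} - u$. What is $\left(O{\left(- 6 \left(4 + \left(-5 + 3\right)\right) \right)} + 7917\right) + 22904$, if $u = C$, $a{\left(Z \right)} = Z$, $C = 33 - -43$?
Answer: $30810$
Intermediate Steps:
$C = 76$ ($C = 33 + 43 = 76$)
$u = 76$
$O{\left(V \right)} = -11$ ($O{\left(V \right)} = \frac{\left(4 + 6\right) - 76}{6} = \frac{10 - 76}{6} = \frac{1}{6} \left(-66\right) = -11$)
$\left(O{\left(- 6 \left(4 + \left(-5 + 3\right)\right) \right)} + 7917\right) + 22904 = \left(-11 + 7917\right) + 22904 = 7906 + 22904 = 30810$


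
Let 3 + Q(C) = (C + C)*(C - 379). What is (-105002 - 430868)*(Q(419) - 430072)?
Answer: 212501927850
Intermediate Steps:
Q(C) = -3 + 2*C*(-379 + C) (Q(C) = -3 + (C + C)*(C - 379) = -3 + (2*C)*(-379 + C) = -3 + 2*C*(-379 + C))
(-105002 - 430868)*(Q(419) - 430072) = (-105002 - 430868)*((-3 - 758*419 + 2*419²) - 430072) = -535870*((-3 - 317602 + 2*175561) - 430072) = -535870*((-3 - 317602 + 351122) - 430072) = -535870*(33517 - 430072) = -535870*(-396555) = 212501927850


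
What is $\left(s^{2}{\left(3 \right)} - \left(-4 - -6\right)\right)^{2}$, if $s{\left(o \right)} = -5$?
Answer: $529$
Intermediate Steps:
$\left(s^{2}{\left(3 \right)} - \left(-4 - -6\right)\right)^{2} = \left(\left(-5\right)^{2} - \left(-4 - -6\right)\right)^{2} = \left(25 - \left(-4 + 6\right)\right)^{2} = \left(25 - 2\right)^{2} = 23^{2} = 529$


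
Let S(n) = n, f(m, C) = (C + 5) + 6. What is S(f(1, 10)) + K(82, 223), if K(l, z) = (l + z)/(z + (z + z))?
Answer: 14354/669 ≈ 21.456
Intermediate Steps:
f(m, C) = 11 + C (f(m, C) = (5 + C) + 6 = 11 + C)
K(l, z) = (l + z)/(3*z) (K(l, z) = (l + z)/(z + 2*z) = (l + z)/((3*z)) = (l + z)*(1/(3*z)) = (l + z)/(3*z))
S(f(1, 10)) + K(82, 223) = (11 + 10) + (⅓)*(82 + 223)/223 = 21 + (⅓)*(1/223)*305 = 21 + 305/669 = 14354/669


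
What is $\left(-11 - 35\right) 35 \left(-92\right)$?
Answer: $148120$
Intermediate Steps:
$\left(-11 - 35\right) 35 \left(-92\right) = \left(-46\right) 35 \left(-92\right) = \left(-1610\right) \left(-92\right) = 148120$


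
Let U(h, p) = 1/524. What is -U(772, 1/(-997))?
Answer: -1/524 ≈ -0.0019084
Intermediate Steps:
U(h, p) = 1/524
-U(772, 1/(-997)) = -1*1/524 = -1/524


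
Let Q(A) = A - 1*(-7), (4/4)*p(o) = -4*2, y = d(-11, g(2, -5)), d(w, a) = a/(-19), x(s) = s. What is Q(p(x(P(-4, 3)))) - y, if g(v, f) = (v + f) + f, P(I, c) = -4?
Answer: -27/19 ≈ -1.4211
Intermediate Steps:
g(v, f) = v + 2*f (g(v, f) = (f + v) + f = v + 2*f)
d(w, a) = -a/19 (d(w, a) = a*(-1/19) = -a/19)
y = 8/19 (y = -(2 + 2*(-5))/19 = -(2 - 10)/19 = -1/19*(-8) = 8/19 ≈ 0.42105)
p(o) = -8 (p(o) = -4*2 = -8)
Q(A) = 7 + A (Q(A) = A + 7 = 7 + A)
Q(p(x(P(-4, 3)))) - y = (7 - 8) - 1*8/19 = -1 - 8/19 = -27/19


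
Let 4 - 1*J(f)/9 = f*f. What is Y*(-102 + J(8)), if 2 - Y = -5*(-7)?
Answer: 21186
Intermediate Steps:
J(f) = 36 - 9*f² (J(f) = 36 - 9*f*f = 36 - 9*f²)
Y = -33 (Y = 2 - (-5)*(-7) = 2 - 1*35 = 2 - 35 = -33)
Y*(-102 + J(8)) = -33*(-102 + (36 - 9*8²)) = -33*(-102 + (36 - 9*64)) = -33*(-102 + (36 - 576)) = -33*(-102 - 540) = -33*(-642) = 21186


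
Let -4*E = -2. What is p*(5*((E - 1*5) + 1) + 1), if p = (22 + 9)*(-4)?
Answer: 2046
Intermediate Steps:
E = ½ (E = -¼*(-2) = ½ ≈ 0.50000)
p = -124 (p = 31*(-4) = -124)
p*(5*((E - 1*5) + 1) + 1) = -124*(5*((½ - 1*5) + 1) + 1) = -124*(5*((½ - 5) + 1) + 1) = -124*(5*(-9/2 + 1) + 1) = -124*(5*(-7/2) + 1) = -124*(-35/2 + 1) = -124*(-33/2) = 2046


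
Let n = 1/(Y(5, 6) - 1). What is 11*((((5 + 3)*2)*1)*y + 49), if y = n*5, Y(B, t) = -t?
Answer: 2893/7 ≈ 413.29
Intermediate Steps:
n = -⅐ (n = 1/(-1*6 - 1) = 1/(-6 - 1) = 1/(-7) = -⅐ ≈ -0.14286)
y = -5/7 (y = -⅐*5 = -5/7 ≈ -0.71429)
11*((((5 + 3)*2)*1)*y + 49) = 11*((((5 + 3)*2)*1)*(-5/7) + 49) = 11*(((8*2)*1)*(-5/7) + 49) = 11*((16*1)*(-5/7) + 49) = 11*(16*(-5/7) + 49) = 11*(-80/7 + 49) = 11*(263/7) = 2893/7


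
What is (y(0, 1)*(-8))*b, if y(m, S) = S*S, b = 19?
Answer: -152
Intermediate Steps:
y(m, S) = S**2
(y(0, 1)*(-8))*b = (1**2*(-8))*19 = (1*(-8))*19 = -8*19 = -152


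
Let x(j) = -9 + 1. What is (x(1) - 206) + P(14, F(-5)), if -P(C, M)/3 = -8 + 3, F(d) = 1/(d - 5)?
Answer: -199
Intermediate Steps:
x(j) = -8
F(d) = 1/(-5 + d)
P(C, M) = 15 (P(C, M) = -3*(-8 + 3) = -3*(-5) = 15)
(x(1) - 206) + P(14, F(-5)) = (-8 - 206) + 15 = -214 + 15 = -199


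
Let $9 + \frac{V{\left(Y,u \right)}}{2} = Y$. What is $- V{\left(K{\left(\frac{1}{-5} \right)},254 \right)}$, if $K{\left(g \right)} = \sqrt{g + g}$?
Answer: $18 - \frac{2 i \sqrt{10}}{5} \approx 18.0 - 1.2649 i$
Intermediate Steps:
$K{\left(g \right)} = \sqrt{2} \sqrt{g}$ ($K{\left(g \right)} = \sqrt{2 g} = \sqrt{2} \sqrt{g}$)
$V{\left(Y,u \right)} = -18 + 2 Y$
$- V{\left(K{\left(\frac{1}{-5} \right)},254 \right)} = - (-18 + 2 \sqrt{2} \sqrt{\frac{1}{-5}}) = - (-18 + 2 \sqrt{2} \sqrt{- \frac{1}{5}}) = - (-18 + 2 \sqrt{2} \frac{i \sqrt{5}}{5}) = - (-18 + 2 \frac{i \sqrt{10}}{5}) = - (-18 + \frac{2 i \sqrt{10}}{5}) = 18 - \frac{2 i \sqrt{10}}{5}$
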